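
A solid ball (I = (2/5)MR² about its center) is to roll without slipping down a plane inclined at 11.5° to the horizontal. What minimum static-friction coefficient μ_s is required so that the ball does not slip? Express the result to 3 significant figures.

The moment of inertia is (2/5)MR², giving k ≡ I/(MR²) = 0.4.
Along the incline Mg sinθ − f = Ma, and torque about the center fR = Iα = kMR²(a/R) gives f = kMa.
These give a = g sinθ/(1+k) and the required friction f = kMg sinθ/(1+k).
The normal force is N = Mg cosθ, so μ_min = f/N = k tanθ/(1+k).
μ_min = 0.4 × tan11.5° / 1.4 ≈ 0.0581.

μ_min ≈ 0.0581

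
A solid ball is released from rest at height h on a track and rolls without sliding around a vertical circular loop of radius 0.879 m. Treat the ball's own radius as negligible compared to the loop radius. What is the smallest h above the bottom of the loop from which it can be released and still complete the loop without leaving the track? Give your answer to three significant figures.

The moment of inertia is (2/5)MR², giving k ≡ I/(MR²) = 0.4.
At the top of the loop, the minimum-contact condition is Mg = Mv_top²/r, so v_top² = gr.
With ω = v/R, the kinetic energy at speed v is ½(1+k)Mv² = (7/10)Mv².
Energy conservation from release (height h) to the top (height 2r): Mgh = Mg(2r) + (7/10)M·gr.
Thus h_min = 2r + (1+k)r/2 = r(2 + 1.4/2) = 0.879 × 2.7 ≈ 2.37 m.

h_min ≈ 2.37 m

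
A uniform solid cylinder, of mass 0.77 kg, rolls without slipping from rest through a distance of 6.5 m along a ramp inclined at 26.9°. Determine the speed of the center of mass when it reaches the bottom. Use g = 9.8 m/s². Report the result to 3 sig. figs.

v ≈ 6.20 m/s

The moment of inertia is (1/2)MR², giving k ≡ I/(MR²) = 0.5.
Pure rolling means v = ωR; then KE = ½Mv² + ½I(v/R)² = ½(1+k)Mv² = (3/4)Mv².
The vertical drop is h = L sinθ = 6.5 × sin26.9° = 2.941 m.
Energy conservation: Mgh = (3/4)Mv², so v = √(2gh/(1+k)) = √(2 × 9.8 × 2.941 / 1.5) ≈ 6.20 m/s.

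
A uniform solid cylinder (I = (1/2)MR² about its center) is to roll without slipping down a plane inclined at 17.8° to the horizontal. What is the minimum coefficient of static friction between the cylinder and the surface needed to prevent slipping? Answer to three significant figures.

μ_min ≈ 0.107

For this body I = (1/2)MR², i.e. k = I/(MR²) = 0.5.
Along the incline Mg sinθ − f = Ma, and torque about the center fR = Iα = kMR²(a/R) gives f = kMa.
These give a = g sinθ/(1+k) and the required friction f = kMg sinθ/(1+k).
The normal force is N = Mg cosθ, so μ_min = f/N = k tanθ/(1+k).
μ_min = 0.5 × tan17.8° / 1.5 ≈ 0.107.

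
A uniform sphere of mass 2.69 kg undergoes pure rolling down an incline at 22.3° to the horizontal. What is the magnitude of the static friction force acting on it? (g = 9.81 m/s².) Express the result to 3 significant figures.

f ≈ 2.86 N

The moment of inertia is (2/5)MR², giving k ≡ I/(MR²) = 0.4.
Newton's second law down the slope: Mg sinθ − f = Ma. The torque equation fR = Iα (with α = a/R) gives f = kMa.
Combining, a = g sinθ/(1+k) and f = kMa = kMg sinθ/(1+k).
f = 0.4 × 2.69 × 9.81 × sin22.3° / 1.4 ≈ 2.86 N.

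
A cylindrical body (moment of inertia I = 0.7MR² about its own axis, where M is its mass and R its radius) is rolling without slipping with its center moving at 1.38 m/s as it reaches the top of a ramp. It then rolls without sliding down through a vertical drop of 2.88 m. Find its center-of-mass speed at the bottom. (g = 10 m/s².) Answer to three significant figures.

With I = 0.7MR², the ratio k = I/(MR²) is 0.7.
Since it rolls without slipping, ω = v/R and KE = ½Mv² + ½Iω² = ½(1+k)Mv² = (17/20)Mv².
Energy conservation: (17/20)Mv₀² + Mgh = (17/20)Mv², so v² = v₀² + 2gh/(1+k).
v = √(1.38² + 2×10×2.88/1.7) = √35.79 ≈ 5.98 m/s.

v ≈ 5.98 m/s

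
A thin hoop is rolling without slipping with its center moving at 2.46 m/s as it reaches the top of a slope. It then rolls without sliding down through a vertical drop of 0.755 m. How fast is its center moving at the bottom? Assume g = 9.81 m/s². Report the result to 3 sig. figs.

For this body I = MR², i.e. k = I/(MR²) = 1.
The rolling condition ω = v/R makes the rotational term ½I(v/R)² = ½kMv², so KE_total = ½(1+k)Mv² = Mv².
Energy conservation: Mv₀² + Mgh = Mv², so v² = v₀² + 2gh/(1+k).
v = √(2.46² + 2×9.81×0.755/2) = √13.46 ≈ 3.67 m/s.

v ≈ 3.67 m/s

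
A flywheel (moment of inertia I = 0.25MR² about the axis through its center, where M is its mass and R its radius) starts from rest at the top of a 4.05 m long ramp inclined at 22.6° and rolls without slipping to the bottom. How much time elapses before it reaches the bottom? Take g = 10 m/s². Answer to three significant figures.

t ≈ 1.62 s

The moment of inertia is 0.25MR², giving k ≡ I/(MR²) = 0.25.
Newton's second law down the slope: Mg sinθ − f = Ma. The torque equation fR = Iα (with α = a/R) gives f = kMa.
Hence a = g sinθ/(1+k) = 10×sin22.6°/1.25 = 3.074 m/s².
With constant a from rest, t = √(2L/a) = √(2·4.05/3.074) ≈ 1.62 s.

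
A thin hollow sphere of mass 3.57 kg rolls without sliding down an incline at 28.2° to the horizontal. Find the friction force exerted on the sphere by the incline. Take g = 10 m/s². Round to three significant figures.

Here I = (2/3)MR², so the shape factor k = I/(MR²) = 2/3.
Along the incline Mg sinθ − f = Ma, and torque about the center fR = Iα = kMR²(a/R) gives f = kMa.
Combining, a = g sinθ/(1+k) and f = kMa = kMg sinθ/(1+k).
f = (2/3) × 3.57 × 10 × sin28.2° / 1.667 ≈ 6.75 N.

f ≈ 6.75 N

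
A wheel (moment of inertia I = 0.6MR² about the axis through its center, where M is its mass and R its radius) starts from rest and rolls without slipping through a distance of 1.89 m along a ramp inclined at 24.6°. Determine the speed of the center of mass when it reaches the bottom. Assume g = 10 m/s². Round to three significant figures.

v ≈ 3.14 m/s

With I = 0.6MR², the ratio k = I/(MR²) is 0.6.
Rolling without slipping gives ω = v/R, so the total kinetic energy is ½Mv² + ½Iω² = ½(1+k)Mv² = (4/5)Mv².
The vertical drop is h = L sinθ = 1.89 × sin24.6° = 0.7868 m.
Energy conservation: Mgh = (4/5)Mv², so v = √(2gh/(1+k)) = √(2 × 10 × 0.7868 / 1.6) ≈ 3.14 m/s.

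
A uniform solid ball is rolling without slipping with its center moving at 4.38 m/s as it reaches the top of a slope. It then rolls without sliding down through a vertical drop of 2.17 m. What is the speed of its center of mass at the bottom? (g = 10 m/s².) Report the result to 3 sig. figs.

The moment of inertia is (2/5)MR², giving k ≡ I/(MR²) = 0.4.
Pure rolling means v = ωR; then KE = ½Mv² + ½I(v/R)² = ½(1+k)Mv² = (7/10)Mv².
Conserving energy between top and bottom: (7/10)Mv² = (7/10)Mv₀² + Mgh, hence v² = v₀² + 2gh/(1+k).
v = √(4.38² + 2×10×2.17/1.4) = √50.18 ≈ 7.08 m/s.

v ≈ 7.08 m/s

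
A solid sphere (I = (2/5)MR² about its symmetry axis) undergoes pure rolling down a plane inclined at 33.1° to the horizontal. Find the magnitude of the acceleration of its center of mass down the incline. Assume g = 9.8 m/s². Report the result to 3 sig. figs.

a ≈ 3.82 m/s²

For this body I = (2/5)MR², i.e. k = I/(MR²) = 0.4.
Translational: Mg sinθ − f = Ma. Rotational about the CM: fR = Iα = kMRa, so f = kMa.
Eliminating f: Mg sinθ = (1+k)Ma, so a = g sinθ/(1+k) = 9.8 × sin33.1° / 1.4 ≈ 3.82 m/s².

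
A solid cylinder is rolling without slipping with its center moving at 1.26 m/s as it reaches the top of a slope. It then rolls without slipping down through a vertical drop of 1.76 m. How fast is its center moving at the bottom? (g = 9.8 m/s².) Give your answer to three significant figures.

v ≈ 4.96 m/s

With I = (1/2)MR², the ratio k = I/(MR²) is 0.5.
Rolling without slipping gives ω = v/R, so the total kinetic energy is ½Mv² + ½Iω² = ½(1+k)Mv² = (3/4)Mv².
Energy conservation: (3/4)Mv₀² + Mgh = (3/4)Mv², so v² = v₀² + 2gh/(1+k).
v = √(1.26² + 2×9.8×1.76/1.5) = √24.58 ≈ 4.96 m/s.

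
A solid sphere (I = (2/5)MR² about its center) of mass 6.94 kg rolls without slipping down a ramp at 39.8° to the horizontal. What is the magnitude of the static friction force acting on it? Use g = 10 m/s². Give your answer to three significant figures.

f ≈ 12.7 N

With I = (2/5)MR², the ratio k = I/(MR²) is 0.4.
Along the incline Mg sinθ − f = Ma, and torque about the center fR = Iα = kMR²(a/R) gives f = kMa.
Combining, a = g sinθ/(1+k) and f = kMa = kMg sinθ/(1+k).
f = 0.4 × 6.94 × 10 × sin39.8° / 1.4 ≈ 12.7 N.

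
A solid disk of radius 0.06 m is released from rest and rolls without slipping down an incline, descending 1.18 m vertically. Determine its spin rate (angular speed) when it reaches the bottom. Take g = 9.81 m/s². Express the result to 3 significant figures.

ω ≈ 65.5 rad/s

With I = (1/2)MR², the ratio k = I/(MR²) is 0.5.
The rolling condition ω = v/R makes the rotational term ½I(v/R)² = ½kMv², so KE_total = ½(1+k)Mv² = (3/4)Mv².
Energy conservation Mgh = ½(1+k)Mv² gives v = √(2gh/(1+k)) = √(2 × 9.81 × 1.18 / 1.5) = 3.929 m/s.
Then ω = v/R = 3.929 / 0.06 ≈ 65.5 rad/s.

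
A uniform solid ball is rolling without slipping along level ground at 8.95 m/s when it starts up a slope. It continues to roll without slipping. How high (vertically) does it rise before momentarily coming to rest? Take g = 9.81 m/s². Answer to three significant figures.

h ≈ 5.72 m

The moment of inertia is (2/5)MR², giving k ≡ I/(MR²) = 0.4.
The rolling condition ω = v/R makes the rotational term ½I(v/R)² = ½kMv², so KE_total = ½(1+k)Mv² = (7/10)Mv².
All of this converts to potential energy at the highest point: (7/10)Mv₀² = Mgh.
Thus h = (1+k)v₀²/(2g) = 1.4 × 8.95² / (2 × 9.81) ≈ 5.72 m.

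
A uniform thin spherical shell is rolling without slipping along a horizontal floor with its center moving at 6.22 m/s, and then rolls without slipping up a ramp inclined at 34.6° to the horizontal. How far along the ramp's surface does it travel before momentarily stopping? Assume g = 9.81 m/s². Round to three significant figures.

Here I = (2/3)MR², so the shape factor k = I/(MR²) = 2/3.
Pure rolling means v = ωR; then KE = ½Mv² + ½I(v/R)² = ½(1+k)Mv² = (5/6)Mv².
Setting this equal to Mgh gives the vertical rise h = (1+k)v₀²/(2g) = 1.667×6.22²/(2×9.81) = 3.286 m.
Along the incline, d = h/sinθ = 3.286/sin34.6° ≈ 5.79 m.

d ≈ 5.79 m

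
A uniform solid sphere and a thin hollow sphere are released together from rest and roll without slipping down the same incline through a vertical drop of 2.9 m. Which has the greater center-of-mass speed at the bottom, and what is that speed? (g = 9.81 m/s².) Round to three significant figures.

For rolling without slipping, Mgh = ½(1+k)Mv² where k = I/(MR²), so v = √(2gh/(1+k)).
Uniform solid sphere: k = 0.4, giving v = √(2×9.81×2.9/1.4) = 6.375 m/s.
Thin hollow sphere: k = 2/3, giving v = √(2×9.81×2.9/1.667) = 5.843 m/s.
The smaller k wins: the uniform solid sphere, at ≈ 6.38 m/s.

the uniform solid sphere, at v ≈ 6.38 m/s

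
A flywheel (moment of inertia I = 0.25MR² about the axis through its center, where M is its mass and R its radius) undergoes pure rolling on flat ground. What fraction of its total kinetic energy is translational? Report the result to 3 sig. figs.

fraction ≈ 0.800

For this body I = 0.25MR², i.e. k = I/(MR²) = 0.25.
Since ω = v/R, the translational part is ½Mv² and the rotational part is ½I(v/R)² = ½kMv²; the total is ½(1+k)Mv².
The translational fraction is therefore 1/(1+k) = 1/1.25 ≈ 0.800.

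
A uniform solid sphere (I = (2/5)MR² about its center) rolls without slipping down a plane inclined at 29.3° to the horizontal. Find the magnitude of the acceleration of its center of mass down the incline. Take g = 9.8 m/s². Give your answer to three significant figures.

The moment of inertia is (2/5)MR², giving k ≡ I/(MR²) = 0.4.
Newton's second law down the slope: Mg sinθ − f = Ma. The torque equation fR = Iα (with α = a/R) gives f = kMa.
Eliminating f: Mg sinθ = (1+k)Ma, so a = g sinθ/(1+k) = 9.8 × sin29.3° / 1.4 ≈ 3.43 m/s².

a ≈ 3.43 m/s²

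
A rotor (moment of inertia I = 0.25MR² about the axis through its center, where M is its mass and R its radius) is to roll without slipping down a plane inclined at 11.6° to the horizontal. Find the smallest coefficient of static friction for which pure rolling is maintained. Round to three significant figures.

μ_min ≈ 0.0411

With I = 0.25MR², the ratio k = I/(MR²) is 0.25.
Along the incline Mg sinθ − f = Ma, and torque about the center fR = Iα = kMR²(a/R) gives f = kMa.
These give a = g sinθ/(1+k) and the required friction f = kMg sinθ/(1+k).
With N = Mg cosθ, the no-slip condition f ≤ μN gives μ_min = f/N = k tanθ/(1+k).
μ_min = 0.25 × tan11.6° / 1.25 ≈ 0.0411.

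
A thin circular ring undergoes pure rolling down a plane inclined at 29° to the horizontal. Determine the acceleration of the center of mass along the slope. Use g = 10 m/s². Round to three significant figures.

Here I = MR², so the shape factor k = I/(MR²) = 1.
Translational: Mg sinθ − f = Ma. Rotational about the CM: fR = Iα = kMRa, so f = kMa.
Eliminating f: Mg sinθ = (1+k)Ma, so a = g sinθ/(1+k) = 10 × sin29° / 2 ≈ 2.42 m/s².

a ≈ 2.42 m/s²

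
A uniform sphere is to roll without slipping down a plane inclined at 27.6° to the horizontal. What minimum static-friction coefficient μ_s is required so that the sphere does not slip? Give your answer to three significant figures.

μ_min ≈ 0.149

With I = (2/5)MR², the ratio k = I/(MR²) is 0.4.
Newton's second law down the slope: Mg sinθ − f = Ma. The torque equation fR = Iα (with α = a/R) gives f = kMa.
These give a = g sinθ/(1+k) and the required friction f = kMg sinθ/(1+k).
With N = Mg cosθ, the no-slip condition f ≤ μN gives μ_min = f/N = k tanθ/(1+k).
μ_min = 0.4 × tan27.6° / 1.4 ≈ 0.149.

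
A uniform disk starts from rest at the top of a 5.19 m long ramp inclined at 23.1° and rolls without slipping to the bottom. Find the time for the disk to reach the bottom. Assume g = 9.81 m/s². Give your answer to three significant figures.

t ≈ 2.01 s

With I = (1/2)MR², the ratio k = I/(MR²) is 0.5.
Along the incline Mg sinθ − f = Ma, and torque about the center fR = Iα = kMR²(a/R) gives f = kMa.
Hence a = g sinθ/(1+k) = 9.81×sin23.1°/1.5 = 2.566 m/s².
With constant a from rest, t = √(2L/a) = √(2·5.19/2.566) ≈ 2.01 s.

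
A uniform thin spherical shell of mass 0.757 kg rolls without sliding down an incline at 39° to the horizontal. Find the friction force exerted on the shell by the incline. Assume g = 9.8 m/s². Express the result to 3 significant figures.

f ≈ 1.87 N

With I = (2/3)MR², the ratio k = I/(MR²) is 2/3.
Translational: Mg sinθ − f = Ma. Rotational about the CM: fR = Iα = kMRa, so f = kMa.
Combining, a = g sinθ/(1+k) and f = kMa = kMg sinθ/(1+k).
f = (2/3) × 0.757 × 9.8 × sin39° / 1.667 ≈ 1.87 N.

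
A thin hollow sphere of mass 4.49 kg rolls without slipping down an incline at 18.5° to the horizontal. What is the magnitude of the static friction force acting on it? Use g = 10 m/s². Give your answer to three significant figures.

f ≈ 5.70 N

Here I = (2/3)MR², so the shape factor k = I/(MR²) = 2/3.
Along the incline Mg sinθ − f = Ma, and torque about the center fR = Iα = kMR²(a/R) gives f = kMa.
Combining, a = g sinθ/(1+k) and f = kMa = kMg sinθ/(1+k).
f = (2/3) × 4.49 × 10 × sin18.5° / 1.667 ≈ 5.70 N.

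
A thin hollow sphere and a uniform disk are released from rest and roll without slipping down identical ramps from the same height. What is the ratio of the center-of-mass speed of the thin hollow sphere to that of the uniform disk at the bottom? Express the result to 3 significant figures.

v_ratio ≈ 0.949

Each satisfies Mgh = ½(1+k)Mv² with k = I/(MR²), so v ∝ 1/√(1+k).
For the thin hollow sphere k = 2/3; for the uniform disk k = 0.5.
v₁/v₂ = √((1+k₂)/(1+k₁)) = √(1.5/1.667) ≈ 0.949.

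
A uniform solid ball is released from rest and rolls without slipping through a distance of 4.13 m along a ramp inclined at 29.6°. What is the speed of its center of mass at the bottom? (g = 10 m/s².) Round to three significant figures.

Here I = (2/5)MR², so the shape factor k = I/(MR²) = 0.4.
Since it rolls without slipping, ω = v/R and KE = ½Mv² + ½Iω² = ½(1+k)Mv² = (7/10)Mv².
The vertical drop is h = L sinθ = 4.13 × sin29.6° = 2.04 m.
Setting Mgh = (7/10)Mv² gives v = √(2gh/(1+k)) = √(2·10·2.04/1.4) ≈ 5.40 m/s.

v ≈ 5.40 m/s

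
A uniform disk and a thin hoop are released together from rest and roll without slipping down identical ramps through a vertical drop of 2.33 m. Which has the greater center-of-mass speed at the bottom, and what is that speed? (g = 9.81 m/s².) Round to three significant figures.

For rolling without slipping, Mgh = ½(1+k)Mv² where k = I/(MR²), so v = √(2gh/(1+k)).
Uniform disk: k = 0.5, giving v = √(2×9.81×2.33/1.5) = 5.521 m/s.
Thin hoop: k = 1, giving v = √(2×9.81×2.33/2) = 4.781 m/s.
The smaller k wins: the uniform disk, at ≈ 5.52 m/s.

the uniform disk, at v ≈ 5.52 m/s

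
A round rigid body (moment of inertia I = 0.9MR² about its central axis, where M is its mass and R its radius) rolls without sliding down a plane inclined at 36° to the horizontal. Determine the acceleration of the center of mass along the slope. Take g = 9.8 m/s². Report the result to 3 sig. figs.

The moment of inertia is 0.9MR², giving k ≡ I/(MR²) = 0.9.
Translational: Mg sinθ − f = Ma. Rotational about the CM: fR = Iα = kMRa, so f = kMa.
Eliminating f: Mg sinθ = (1+k)Ma, so a = g sinθ/(1+k) = 9.8 × sin36° / 1.9 ≈ 3.03 m/s².

a ≈ 3.03 m/s²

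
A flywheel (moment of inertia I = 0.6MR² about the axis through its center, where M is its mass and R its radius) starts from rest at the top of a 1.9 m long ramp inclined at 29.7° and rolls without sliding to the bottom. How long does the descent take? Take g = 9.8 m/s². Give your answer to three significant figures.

Here I = 0.6MR², so the shape factor k = I/(MR²) = 0.6.
Newton's second law down the slope: Mg sinθ − f = Ma. The torque equation fR = Iα (with α = a/R) gives f = kMa.
Hence a = g sinθ/(1+k) = 9.8×sin29.7°/1.6 = 3.035 m/s².
Starting from rest, L = ½at², so t = √(2L/a) = √(2×1.9/3.035) ≈ 1.12 s.

t ≈ 1.12 s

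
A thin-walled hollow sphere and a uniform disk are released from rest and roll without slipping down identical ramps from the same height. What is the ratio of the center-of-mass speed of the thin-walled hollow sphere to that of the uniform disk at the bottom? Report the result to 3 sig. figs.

Each satisfies Mgh = ½(1+k)Mv² with k = I/(MR²), so v ∝ 1/√(1+k).
For the thin-walled hollow sphere k = 2/3; for the uniform disk k = 0.5.
v₁/v₂ = √((1+k₂)/(1+k₁)) = √(1.5/1.667) ≈ 0.949.

v_ratio ≈ 0.949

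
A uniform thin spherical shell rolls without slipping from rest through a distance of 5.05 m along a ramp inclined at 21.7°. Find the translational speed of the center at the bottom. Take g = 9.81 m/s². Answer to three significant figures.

v ≈ 4.69 m/s

With I = (2/3)MR², the ratio k = I/(MR²) is 2/3.
Since it rolls without slipping, ω = v/R and KE = ½Mv² + ½Iω² = ½(1+k)Mv² = (5/6)Mv².
The vertical drop is h = L sinθ = 5.05 × sin21.7° = 1.867 m.
Energy conservation: Mgh = (5/6)Mv², so v = √(2gh/(1+k)) = √(2 × 9.81 × 1.867 / 1.667) ≈ 4.69 m/s.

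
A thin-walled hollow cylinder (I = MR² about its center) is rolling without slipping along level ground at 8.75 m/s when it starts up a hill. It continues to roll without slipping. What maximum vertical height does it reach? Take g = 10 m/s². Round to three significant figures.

h ≈ 7.66 m

The moment of inertia is MR², giving k ≡ I/(MR²) = 1.
Rolling without slipping gives ω = v/R, so the total kinetic energy is ½Mv² + ½Iω² = ½(1+k)Mv² = Mv².
At the top the kinetic energy is zero, so Mv₀² = Mgh.
Thus h = (1+k)v₀²/(2g) = 2 × 8.75² / (2 × 10) ≈ 7.66 m.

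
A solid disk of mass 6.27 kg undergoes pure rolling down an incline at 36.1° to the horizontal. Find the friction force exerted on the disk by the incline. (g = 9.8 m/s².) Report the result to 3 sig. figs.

Here I = (1/2)MR², so the shape factor k = I/(MR²) = 0.5.
Along the incline Mg sinθ − f = Ma, and torque about the center fR = Iα = kMR²(a/R) gives f = kMa.
Combining, a = g sinθ/(1+k) and f = kMa = kMg sinθ/(1+k).
f = 0.5 × 6.27 × 9.8 × sin36.1° / 1.5 ≈ 12.1 N.

f ≈ 12.1 N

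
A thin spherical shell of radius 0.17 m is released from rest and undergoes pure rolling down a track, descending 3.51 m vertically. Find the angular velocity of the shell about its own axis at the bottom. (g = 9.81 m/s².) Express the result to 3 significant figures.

ω ≈ 37.8 rad/s

Here I = (2/3)MR², so the shape factor k = I/(MR²) = 2/3.
Pure rolling means v = ωR; then KE = ½Mv² + ½I(v/R)² = ½(1+k)Mv² = (5/6)Mv².
Energy conservation Mgh = ½(1+k)Mv² gives v = √(2gh/(1+k)) = √(2 × 9.81 × 3.51 / 1.667) = 6.428 m/s.
Then ω = v/R = 6.428 / 0.17 ≈ 37.8 rad/s.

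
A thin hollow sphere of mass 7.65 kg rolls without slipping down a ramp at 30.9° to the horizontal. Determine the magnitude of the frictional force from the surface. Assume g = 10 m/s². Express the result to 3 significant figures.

Here I = (2/3)MR², so the shape factor k = I/(MR²) = 2/3.
Along the incline Mg sinθ − f = Ma, and torque about the center fR = Iα = kMR²(a/R) gives f = kMa.
Combining, a = g sinθ/(1+k) and f = kMa = kMg sinθ/(1+k).
f = (2/3) × 7.65 × 10 × sin30.9° / 1.667 ≈ 15.7 N.

f ≈ 15.7 N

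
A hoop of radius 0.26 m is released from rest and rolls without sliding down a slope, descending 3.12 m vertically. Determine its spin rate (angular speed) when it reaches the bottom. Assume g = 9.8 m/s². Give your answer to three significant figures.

ω ≈ 21.3 rad/s

The moment of inertia is MR², giving k ≡ I/(MR²) = 1.
Pure rolling means v = ωR; then KE = ½Mv² + ½I(v/R)² = ½(1+k)Mv² = Mv².
Energy conservation Mgh = ½(1+k)Mv² gives v = √(2gh/(1+k)) = √(2 × 9.8 × 3.12 / 2) = 5.53 m/s.
The angular speed follows from ω = v/R = 5.53/0.26 ≈ 21.3 rad/s.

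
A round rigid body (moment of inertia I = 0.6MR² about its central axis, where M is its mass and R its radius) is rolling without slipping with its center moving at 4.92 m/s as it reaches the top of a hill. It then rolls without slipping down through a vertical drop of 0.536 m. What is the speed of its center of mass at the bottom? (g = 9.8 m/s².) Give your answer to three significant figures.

v ≈ 5.55 m/s

The moment of inertia is 0.6MR², giving k ≡ I/(MR²) = 0.6.
Rolling without slipping gives ω = v/R, so the total kinetic energy is ½Mv² + ½Iω² = ½(1+k)Mv² = (4/5)Mv².
Conserving energy between top and bottom: (4/5)Mv² = (4/5)Mv₀² + Mgh, hence v² = v₀² + 2gh/(1+k).
v = √(4.92² + 2×9.8×0.536/1.6) = √30.77 ≈ 5.55 m/s.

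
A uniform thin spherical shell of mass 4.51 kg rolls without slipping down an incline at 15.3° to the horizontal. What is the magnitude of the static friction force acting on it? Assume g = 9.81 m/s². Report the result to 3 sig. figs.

For this body I = (2/3)MR², i.e. k = I/(MR²) = 2/3.
Newton's second law down the slope: Mg sinθ − f = Ma. The torque equation fR = Iα (with α = a/R) gives f = kMa.
Combining, a = g sinθ/(1+k) and f = kMa = kMg sinθ/(1+k).
f = (2/3) × 4.51 × 9.81 × sin15.3° / 1.667 ≈ 4.67 N.

f ≈ 4.67 N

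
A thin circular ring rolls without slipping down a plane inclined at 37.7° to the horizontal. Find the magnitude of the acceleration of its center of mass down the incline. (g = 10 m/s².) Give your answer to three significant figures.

The moment of inertia is MR², giving k ≡ I/(MR²) = 1.
Newton's second law down the slope: Mg sinθ − f = Ma. The torque equation fR = Iα (with α = a/R) gives f = kMa.
Eliminating f: Mg sinθ = (1+k)Ma, so a = g sinθ/(1+k) = 10 × sin37.7° / 2 ≈ 3.06 m/s².

a ≈ 3.06 m/s²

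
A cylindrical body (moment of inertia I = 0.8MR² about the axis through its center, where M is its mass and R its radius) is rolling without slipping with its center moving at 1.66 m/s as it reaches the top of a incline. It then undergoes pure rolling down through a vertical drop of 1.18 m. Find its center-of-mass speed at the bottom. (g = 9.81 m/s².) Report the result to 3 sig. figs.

The moment of inertia is 0.8MR², giving k ≡ I/(MR²) = 0.8.
Since it rolls without slipping, ω = v/R and KE = ½Mv² + ½Iω² = ½(1+k)Mv² = (9/10)Mv².
Conserving energy between top and bottom: (9/10)Mv² = (9/10)Mv₀² + Mgh, hence v² = v₀² + 2gh/(1+k).
v = √(1.66² + 2×9.81×1.18/1.8) = √15.62 ≈ 3.95 m/s.

v ≈ 3.95 m/s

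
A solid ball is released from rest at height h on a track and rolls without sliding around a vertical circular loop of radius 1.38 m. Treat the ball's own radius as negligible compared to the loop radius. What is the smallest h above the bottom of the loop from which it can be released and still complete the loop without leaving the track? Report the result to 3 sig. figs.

h_min ≈ 3.73 m

The moment of inertia is (2/5)MR², giving k ≡ I/(MR²) = 0.4.
At the top, contact is just lost when gravity alone supplies the centripetal force: Mg = Mv_top²/r, i.e. v_top² = gr.
With ω = v/R, the kinetic energy at speed v is ½(1+k)Mv² = (7/10)Mv².
Energy conservation from release (height h) to the top (height 2r): Mgh = Mg(2r) + (7/10)M·gr.
Thus h_min = 2r + (1+k)r/2 = r(2 + 1.4/2) = 1.38 × 2.7 ≈ 3.73 m.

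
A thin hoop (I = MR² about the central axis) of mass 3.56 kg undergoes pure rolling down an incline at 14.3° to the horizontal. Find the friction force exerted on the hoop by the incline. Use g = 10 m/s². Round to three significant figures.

f ≈ 4.40 N

With I = MR², the ratio k = I/(MR²) is 1.
Along the incline Mg sinθ − f = Ma, and torque about the center fR = Iα = kMR²(a/R) gives f = kMa.
Combining, a = g sinθ/(1+k) and f = kMa = kMg sinθ/(1+k).
f = 1 × 3.56 × 10 × sin14.3° / 2 ≈ 4.40 N.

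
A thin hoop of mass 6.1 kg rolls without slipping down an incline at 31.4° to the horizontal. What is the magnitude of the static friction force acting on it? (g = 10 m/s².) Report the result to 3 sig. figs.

f ≈ 15.9 N

With I = MR², the ratio k = I/(MR²) is 1.
Newton's second law down the slope: Mg sinθ − f = Ma. The torque equation fR = Iα (with α = a/R) gives f = kMa.
Combining, a = g sinθ/(1+k) and f = kMa = kMg sinθ/(1+k).
f = 1 × 6.1 × 10 × sin31.4° / 2 ≈ 15.9 N.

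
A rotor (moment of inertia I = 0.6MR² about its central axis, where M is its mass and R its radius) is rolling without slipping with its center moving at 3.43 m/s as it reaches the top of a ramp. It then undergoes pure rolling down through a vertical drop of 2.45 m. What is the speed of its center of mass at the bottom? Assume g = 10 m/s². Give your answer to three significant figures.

With I = 0.6MR², the ratio k = I/(MR²) is 0.6.
Since it rolls without slipping, ω = v/R and KE = ½Mv² + ½Iω² = ½(1+k)Mv² = (4/5)Mv².
Energy conservation: (4/5)Mv₀² + Mgh = (4/5)Mv², so v² = v₀² + 2gh/(1+k).
v = √(3.43² + 2×10×2.45/1.6) = √42.39 ≈ 6.51 m/s.

v ≈ 6.51 m/s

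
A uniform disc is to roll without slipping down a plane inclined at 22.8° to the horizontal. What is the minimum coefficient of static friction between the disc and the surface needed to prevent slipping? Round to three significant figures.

μ_min ≈ 0.140

With I = (1/2)MR², the ratio k = I/(MR²) is 0.5.
Translational: Mg sinθ − f = Ma. Rotational about the CM: fR = Iα = kMRa, so f = kMa.
These give a = g sinθ/(1+k) and the required friction f = kMg sinθ/(1+k).
The normal force is N = Mg cosθ, so μ_min = f/N = k tanθ/(1+k).
μ_min = 0.5 × tan22.8° / 1.5 ≈ 0.140.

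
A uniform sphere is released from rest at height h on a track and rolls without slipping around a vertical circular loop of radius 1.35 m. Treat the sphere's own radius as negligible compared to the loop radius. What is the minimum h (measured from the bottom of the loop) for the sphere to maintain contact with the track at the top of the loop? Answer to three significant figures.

For this body I = (2/5)MR², i.e. k = I/(MR²) = 0.4.
At the top of the loop, the minimum-contact condition is Mg = Mv_top²/r, so v_top² = gr.
With ω = v/R, the kinetic energy at speed v is ½(1+k)Mv² = (7/10)Mv².
Energy conservation from release (height h) to the top (height 2r): Mgh = Mg(2r) + (7/10)M·gr.
Thus h_min = 2r + (1+k)r/2 = r(2 + 1.4/2) = 1.35 × 2.7 ≈ 3.65 m.

h_min ≈ 3.65 m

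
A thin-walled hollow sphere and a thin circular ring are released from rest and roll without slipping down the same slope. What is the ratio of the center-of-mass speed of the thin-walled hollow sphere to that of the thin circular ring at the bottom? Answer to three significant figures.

Each satisfies Mgh = ½(1+k)Mv² with k = I/(MR²), so v ∝ 1/√(1+k).
For the thin-walled hollow sphere k = 2/3; for the thin circular ring k = 1.
v₁/v₂ = √((1+k₂)/(1+k₁)) = √(2/1.667) ≈ 1.10.

v_ratio ≈ 1.10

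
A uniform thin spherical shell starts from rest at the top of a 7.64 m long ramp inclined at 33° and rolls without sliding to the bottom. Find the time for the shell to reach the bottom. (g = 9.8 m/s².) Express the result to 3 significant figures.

The moment of inertia is (2/3)MR², giving k ≡ I/(MR²) = 2/3.
Along the incline Mg sinθ − f = Ma, and torque about the center fR = Iα = kMR²(a/R) gives f = kMa.
Hence a = g sinθ/(1+k) = 9.8×sin33°/1.667 = 3.202 m/s².
With constant a from rest, t = √(2L/a) = √(2·7.64/3.202) ≈ 2.18 s.

t ≈ 2.18 s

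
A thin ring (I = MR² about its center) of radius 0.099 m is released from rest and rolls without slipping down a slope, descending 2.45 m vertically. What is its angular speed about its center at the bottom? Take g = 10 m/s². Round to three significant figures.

ω ≈ 50.0 rad/s

For this body I = MR², i.e. k = I/(MR²) = 1.
Since it rolls without slipping, ω = v/R and KE = ½Mv² + ½Iω² = ½(1+k)Mv² = Mv².
Energy conservation Mgh = ½(1+k)Mv² gives v = √(2gh/(1+k)) = √(2 × 10 × 2.45 / 2) = 4.95 m/s.
The angular speed follows from ω = v/R = 4.95/0.099 ≈ 50.0 rad/s.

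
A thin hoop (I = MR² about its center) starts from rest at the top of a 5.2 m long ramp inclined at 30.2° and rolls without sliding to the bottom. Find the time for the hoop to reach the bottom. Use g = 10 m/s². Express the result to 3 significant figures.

Here I = MR², so the shape factor k = I/(MR²) = 1.
Newton's second law down the slope: Mg sinθ − f = Ma. The torque equation fR = Iα (with α = a/R) gives f = kMa.
Hence a = g sinθ/(1+k) = 10×sin30.2°/2 = 2.515 m/s².
Starting from rest, L = ½at², so t = √(2L/a) = √(2×5.2/2.515) ≈ 2.03 s.

t ≈ 2.03 s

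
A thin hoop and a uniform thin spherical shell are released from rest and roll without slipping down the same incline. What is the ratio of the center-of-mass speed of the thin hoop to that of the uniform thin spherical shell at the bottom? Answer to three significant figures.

Each satisfies Mgh = ½(1+k)Mv² with k = I/(MR²), so v ∝ 1/√(1+k).
For the thin hoop k = 1; for the uniform thin spherical shell k = 2/3.
v₁/v₂ = √((1+k₂)/(1+k₁)) = √(1.667/2) ≈ 0.913.

v_ratio ≈ 0.913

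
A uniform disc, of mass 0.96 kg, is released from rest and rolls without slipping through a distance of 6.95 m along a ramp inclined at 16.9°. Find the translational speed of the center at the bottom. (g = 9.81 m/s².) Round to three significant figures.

v ≈ 5.14 m/s

With I = (1/2)MR², the ratio k = I/(MR²) is 0.5.
Since it rolls without slipping, ω = v/R and KE = ½Mv² + ½Iω² = ½(1+k)Mv² = (3/4)Mv².
The vertical drop is h = L sinθ = 6.95 × sin16.9° = 2.02 m.
Setting Mgh = (3/4)Mv² gives v = √(2gh/(1+k)) = √(2·9.81·2.02/1.5) ≈ 5.14 m/s.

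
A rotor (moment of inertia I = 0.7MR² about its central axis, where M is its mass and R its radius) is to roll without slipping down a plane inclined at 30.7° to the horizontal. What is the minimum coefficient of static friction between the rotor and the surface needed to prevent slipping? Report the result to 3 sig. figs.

The moment of inertia is 0.7MR², giving k ≡ I/(MR²) = 0.7.
Newton's second law down the slope: Mg sinθ − f = Ma. The torque equation fR = Iα (with α = a/R) gives f = kMa.
These give a = g sinθ/(1+k) and the required friction f = kMg sinθ/(1+k).
The normal force is N = Mg cosθ, so μ_min = f/N = k tanθ/(1+k).
μ_min = 0.7 × tan30.7° / 1.7 ≈ 0.244.

μ_min ≈ 0.244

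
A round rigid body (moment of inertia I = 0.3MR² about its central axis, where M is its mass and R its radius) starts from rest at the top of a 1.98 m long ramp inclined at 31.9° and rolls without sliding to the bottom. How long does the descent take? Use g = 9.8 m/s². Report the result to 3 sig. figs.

t ≈ 0.997 s

With I = 0.3MR², the ratio k = I/(MR²) is 0.3.
Along the incline Mg sinθ − f = Ma, and torque about the center fR = Iα = kMR²(a/R) gives f = kMa.
Hence a = g sinθ/(1+k) = 9.8×sin31.9°/1.3 = 3.984 m/s².
With constant a from rest, t = √(2L/a) = √(2·1.98/3.984) ≈ 0.997 s.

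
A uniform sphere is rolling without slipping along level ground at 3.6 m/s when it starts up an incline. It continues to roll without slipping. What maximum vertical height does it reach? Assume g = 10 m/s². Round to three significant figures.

h ≈ 0.907 m

For this body I = (2/5)MR², i.e. k = I/(MR²) = 0.4.
Rolling without slipping gives ω = v/R, so the total kinetic energy is ½Mv² + ½Iω² = ½(1+k)Mv² = (7/10)Mv².
At the top the kinetic energy is zero, so (7/10)Mv₀² = Mgh.
Thus h = (1+k)v₀²/(2g) = 1.4 × 3.6² / (2 × 10) ≈ 0.907 m.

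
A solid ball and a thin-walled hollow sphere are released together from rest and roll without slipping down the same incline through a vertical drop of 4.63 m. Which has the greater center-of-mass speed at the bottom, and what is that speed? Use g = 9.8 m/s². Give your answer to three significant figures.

the solid ball, at v ≈ 8.05 m/s

For rolling without slipping, Mgh = ½(1+k)Mv² where k = I/(MR²), so v = √(2gh/(1+k)).
Solid ball: k = 0.4, giving v = √(2×9.8×4.63/1.4) = 8.051 m/s.
Thin-walled hollow sphere: k = 2/3, giving v = √(2×9.8×4.63/1.667) = 7.379 m/s.
The smaller k wins: the solid ball, at ≈ 8.05 m/s.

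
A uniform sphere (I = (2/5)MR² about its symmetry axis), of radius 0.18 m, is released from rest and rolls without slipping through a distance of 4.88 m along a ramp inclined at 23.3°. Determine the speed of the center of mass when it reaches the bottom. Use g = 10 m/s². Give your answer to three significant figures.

With I = (2/5)MR², the ratio k = I/(MR²) is 0.4.
Pure rolling means v = ωR; then KE = ½Mv² + ½I(v/R)² = ½(1+k)Mv² = (7/10)Mv².
The vertical drop is h = L sinθ = 4.88 × sin23.3° = 1.93 m.
Setting Mgh = (7/10)Mv² gives v = √(2gh/(1+k)) = √(2·10·1.93/1.4) ≈ 5.25 m/s.

v ≈ 5.25 m/s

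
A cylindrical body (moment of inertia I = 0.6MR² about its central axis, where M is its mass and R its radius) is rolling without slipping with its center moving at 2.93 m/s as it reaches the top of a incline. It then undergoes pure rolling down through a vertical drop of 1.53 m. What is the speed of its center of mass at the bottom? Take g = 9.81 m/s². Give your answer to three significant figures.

With I = 0.6MR², the ratio k = I/(MR²) is 0.6.
Pure rolling means v = ωR; then KE = ½Mv² + ½I(v/R)² = ½(1+k)Mv² = (4/5)Mv².
Energy conservation: (4/5)Mv₀² + Mgh = (4/5)Mv², so v² = v₀² + 2gh/(1+k).
v = √(2.93² + 2×9.81×1.53/1.6) = √27.35 ≈ 5.23 m/s.

v ≈ 5.23 m/s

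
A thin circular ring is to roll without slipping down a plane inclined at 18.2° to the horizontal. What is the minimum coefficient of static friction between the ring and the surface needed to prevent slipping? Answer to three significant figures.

μ_min ≈ 0.164

With I = MR², the ratio k = I/(MR²) is 1.
Newton's second law down the slope: Mg sinθ − f = Ma. The torque equation fR = Iα (with α = a/R) gives f = kMa.
These give a = g sinθ/(1+k) and the required friction f = kMg sinθ/(1+k).
The normal force is N = Mg cosθ, so μ_min = f/N = k tanθ/(1+k).
μ_min = 1 × tan18.2° / 2 ≈ 0.164.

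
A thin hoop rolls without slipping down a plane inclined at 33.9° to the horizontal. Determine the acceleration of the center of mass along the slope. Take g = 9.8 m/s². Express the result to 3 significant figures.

For this body I = MR², i.e. k = I/(MR²) = 1.
Along the incline Mg sinθ − f = Ma, and torque about the center fR = Iα = kMR²(a/R) gives f = kMa.
Eliminating f: Mg sinθ = (1+k)Ma, so a = g sinθ/(1+k) = 9.8 × sin33.9° / 2 ≈ 2.73 m/s².

a ≈ 2.73 m/s²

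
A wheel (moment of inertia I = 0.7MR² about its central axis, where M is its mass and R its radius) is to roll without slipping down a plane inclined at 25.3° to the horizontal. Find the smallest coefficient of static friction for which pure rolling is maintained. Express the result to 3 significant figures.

μ_min ≈ 0.195

The moment of inertia is 0.7MR², giving k ≡ I/(MR²) = 0.7.
Along the incline Mg sinθ − f = Ma, and torque about the center fR = Iα = kMR²(a/R) gives f = kMa.
These give a = g sinθ/(1+k) and the required friction f = kMg sinθ/(1+k).
The normal force is N = Mg cosθ, so μ_min = f/N = k tanθ/(1+k).
μ_min = 0.7 × tan25.3° / 1.7 ≈ 0.195.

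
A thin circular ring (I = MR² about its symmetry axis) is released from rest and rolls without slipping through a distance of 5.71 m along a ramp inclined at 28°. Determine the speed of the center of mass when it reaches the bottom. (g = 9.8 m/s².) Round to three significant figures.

With I = MR², the ratio k = I/(MR²) is 1.
The rolling condition ω = v/R makes the rotational term ½I(v/R)² = ½kMv², so KE_total = ½(1+k)Mv² = Mv².
The vertical drop is h = L sinθ = 5.71 × sin28° = 2.681 m.
Energy conservation: Mgh = Mv², so v = √(2gh/(1+k)) = √(2 × 9.8 × 2.681 / 2) ≈ 5.13 m/s.

v ≈ 5.13 m/s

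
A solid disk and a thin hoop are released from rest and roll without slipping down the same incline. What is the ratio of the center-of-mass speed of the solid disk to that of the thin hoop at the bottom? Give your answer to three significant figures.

v_ratio ≈ 1.15

Each satisfies Mgh = ½(1+k)Mv² with k = I/(MR²), so v ∝ 1/√(1+k).
For the solid disk k = 0.5; for the thin hoop k = 1.
v₁/v₂ = √((1+k₂)/(1+k₁)) = √(2/1.5) ≈ 1.15.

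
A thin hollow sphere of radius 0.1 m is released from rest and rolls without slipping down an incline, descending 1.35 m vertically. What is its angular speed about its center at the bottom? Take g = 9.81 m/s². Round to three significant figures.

ω ≈ 39.9 rad/s

The moment of inertia is (2/3)MR², giving k ≡ I/(MR²) = 2/3.
Rolling without slipping gives ω = v/R, so the total kinetic energy is ½Mv² + ½Iω² = ½(1+k)Mv² = (5/6)Mv².
Energy conservation Mgh = ½(1+k)Mv² gives v = √(2gh/(1+k)) = √(2 × 9.81 × 1.35 / 1.667) = 3.987 m/s.
The angular speed follows from ω = v/R = 3.987/0.1 ≈ 39.9 rad/s.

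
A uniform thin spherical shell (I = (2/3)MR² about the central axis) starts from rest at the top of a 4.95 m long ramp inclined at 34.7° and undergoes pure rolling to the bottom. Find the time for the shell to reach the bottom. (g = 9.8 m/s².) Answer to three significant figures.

t ≈ 1.72 s

The moment of inertia is (2/3)MR², giving k ≡ I/(MR²) = 2/3.
Along the incline Mg sinθ − f = Ma, and torque about the center fR = Iα = kMR²(a/R) gives f = kMa.
Hence a = g sinθ/(1+k) = 9.8×sin34.7°/1.667 = 3.347 m/s².
Starting from rest, L = ½at², so t = √(2L/a) = √(2×4.95/3.347) ≈ 1.72 s.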